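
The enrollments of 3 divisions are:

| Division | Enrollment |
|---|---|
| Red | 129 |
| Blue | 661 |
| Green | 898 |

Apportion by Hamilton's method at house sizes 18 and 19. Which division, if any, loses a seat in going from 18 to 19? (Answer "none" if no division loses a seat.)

none

At 18 seats: Red 1, Blue 7, Green 10.
At 19 seats: Red 2, Blue 7, Green 10.
No division's allocation decreased.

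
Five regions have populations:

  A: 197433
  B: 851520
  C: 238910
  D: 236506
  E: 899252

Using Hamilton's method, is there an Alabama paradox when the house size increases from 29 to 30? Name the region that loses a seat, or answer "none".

At 29 seats: A 2, B 10, C 3, D 3, E 11.
At 30 seats: A 2, B 11, C 3, D 3, E 11.
No region's allocation decreased.

none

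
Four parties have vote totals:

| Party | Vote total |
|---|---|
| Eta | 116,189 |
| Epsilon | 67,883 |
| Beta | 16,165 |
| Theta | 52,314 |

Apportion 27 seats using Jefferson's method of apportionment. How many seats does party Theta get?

Standard divisor 252551/27 ≈ 9353.741; standard quotas: Eta 12.422, Epsilon 7.257, Beta 1.728, Theta 5.593.
Rounding down gives 12, 7, 1, 5 = 25 seats, so the divisor must be adjusted.
With modified divisor 8600: modified quotas Eta 13.510, Epsilon 7.893, Beta 1.880, Theta 6.083.
Rounding down: Eta 13, Epsilon 7, Beta 1, Theta 6 (total 27).
Theta receives 6.

6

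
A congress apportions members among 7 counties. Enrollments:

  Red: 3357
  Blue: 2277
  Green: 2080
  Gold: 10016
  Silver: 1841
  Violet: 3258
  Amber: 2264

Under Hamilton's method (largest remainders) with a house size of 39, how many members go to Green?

3

Standard divisor: 25093 ÷ 39 ≈ 643.41.
Standard quotas: Red 5.2175, Blue 3.5390, Green 3.2328, Gold 15.5671, Silver 2.8613, Violet 5.0636, Amber 3.5188.
Lower quotas: Red 5, Blue 3, Green 3, Gold 15, Silver 2, Violet 5, Amber 3 (sum 36, leaving 3 seats).
Remainders in descending order: Silver 0.8613, Gold 0.5671, Blue 0.5390, Amber 0.5188, Green 0.2328, Red 0.2175, Violet 0.0636.
Largest remainders: Silver, Gold, Blue receive the extra seats.
Green receives 3.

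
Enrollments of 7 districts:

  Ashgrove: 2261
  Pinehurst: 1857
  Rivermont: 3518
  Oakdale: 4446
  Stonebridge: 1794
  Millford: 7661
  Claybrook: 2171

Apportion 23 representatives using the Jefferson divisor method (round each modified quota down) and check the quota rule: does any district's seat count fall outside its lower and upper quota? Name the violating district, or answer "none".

Standard quotas: Ashgrove 2.193, Pinehurst 1.802, Rivermont 3.413, Oakdale 4.313, Stonebridge 1.740, Millford 7.432, Claybrook 2.106.
Jefferson allocation: Ashgrove 2, Pinehurst 2, Rivermont 3, Oakdale 4, Stonebridge 2, Millford 8, Claybrook 2.
Every allocation lies between the lower and upper quota.

none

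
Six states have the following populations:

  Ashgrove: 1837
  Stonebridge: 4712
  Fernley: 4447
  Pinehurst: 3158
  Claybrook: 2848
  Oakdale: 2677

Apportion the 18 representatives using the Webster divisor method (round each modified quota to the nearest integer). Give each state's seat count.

Standard divisor 19679/18 ≈ 1093.278; standard quotas: Ashgrove 1.680, Stonebridge 4.310, Fernley 4.068, Pinehurst 2.889, Claybrook 2.605, Oakdale 2.449.
Rounding to the nearest integer gives Ashgrove 2, Stonebridge 4, Fernley 4, Pinehurst 3, Claybrook 3, Oakdale 2 — total 18, matching the house size, so no adjustment is needed.

Ashgrove 2; Stonebridge 4; Fernley 4; Pinehurst 3; Claybrook 3; Oakdale 2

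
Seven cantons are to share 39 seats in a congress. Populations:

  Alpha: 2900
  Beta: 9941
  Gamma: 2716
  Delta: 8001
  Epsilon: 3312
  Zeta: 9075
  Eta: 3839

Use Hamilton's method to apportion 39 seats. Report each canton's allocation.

Standard divisor: 39784 ÷ 39 ≈ 1020.103.
Standard quotas: Alpha 2.8429, Beta 9.7451, Gamma 2.6625, Delta 7.8433, Epsilon 3.2467, Zeta 8.8962, Eta 3.7633.
Lower quotas: Alpha 2, Beta 9, Gamma 2, Delta 7, Epsilon 3, Zeta 8, Eta 3 (sum 34, leaving 5 seats).
Remainders in descending order: Zeta 0.8962, Delta 0.8433, Alpha 0.8429, Eta 0.7633, Beta 0.7451, Gamma 0.6625, Epsilon 0.2467.
Largest remainders: Zeta, Delta, Alpha, Eta, Beta receive the extra seats.

Alpha=3; Beta=10; Gamma=2; Delta=8; Epsilon=3; Zeta=9; Eta=4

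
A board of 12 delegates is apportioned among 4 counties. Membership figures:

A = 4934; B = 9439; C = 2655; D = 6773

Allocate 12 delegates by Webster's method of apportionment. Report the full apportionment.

Standard divisor 23801/12 ≈ 1983.417; standard quotas: A 2.488, B 4.759, C 1.339, D 3.415.
Rounding to the nearest integer gives 2, 5, 1, 3 = 11 seats, so the divisor must be adjusted.
With modified divisor 1950: modified quotas A 2.530, B 4.841, C 1.362, D 3.473.
Rounding to the nearest integer: A 3, B 5, C 1, D 3 (total 12).

A 3, B 5, C 1, D 3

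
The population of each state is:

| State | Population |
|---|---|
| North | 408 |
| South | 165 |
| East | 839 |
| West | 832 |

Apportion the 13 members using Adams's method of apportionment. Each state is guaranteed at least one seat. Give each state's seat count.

Standard divisor 2244/13 ≈ 172.615; standard quotas: North 2.364, South 0.956, East 4.861, West 4.820.
Rounding up gives 3, 1, 5, 5 = 14 seats, so the divisor must be adjusted.
With modified divisor 206.8: modified quotas North 1.973, South 0.798, East 4.057, West 4.023.
Rounding up: North 2, South 1, East 5, West 5 (total 13).

North 2, South 1, East 5, West 5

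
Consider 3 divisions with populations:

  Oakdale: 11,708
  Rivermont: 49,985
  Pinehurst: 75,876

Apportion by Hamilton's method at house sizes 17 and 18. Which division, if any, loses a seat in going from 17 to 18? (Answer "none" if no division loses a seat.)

At 17 seats: Oakdale 2, Rivermont 6, Pinehurst 9.
At 18 seats: Oakdale 1, Rivermont 7, Pinehurst 10.
Oakdale drops from 2 to 1.

Oakdale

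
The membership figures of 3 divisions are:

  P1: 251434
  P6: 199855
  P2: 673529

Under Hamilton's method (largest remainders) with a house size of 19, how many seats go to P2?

12

Total 1124818; standard divisor 1124818/19 ≈ 59200.947.
Standard quotas: P1 4.2471, P6 3.3759, P2 11.3770.
Lower quotas: P1 4, P6 3, P2 11 (sum 18, leaving 1 seat).
Remainders in descending order: P2 0.3770, P6 0.3759, P1 0.2471.
Largest remainder: P2 receives the extra seat.
P2 receives 12.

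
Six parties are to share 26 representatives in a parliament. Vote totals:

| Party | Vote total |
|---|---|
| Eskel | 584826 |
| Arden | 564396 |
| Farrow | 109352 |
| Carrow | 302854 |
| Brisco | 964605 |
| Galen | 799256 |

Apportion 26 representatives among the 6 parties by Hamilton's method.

The standard divisor is 3325289/26 ≈ 127895.731.
Standard quotas: Eskel 4.5727, Arden 4.4129, Farrow 0.8550, Carrow 2.3680, Brisco 7.5421, Galen 6.2493.
Lower quotas: Eskel 4, Arden 4, Farrow 0, Carrow 2, Brisco 7, Galen 6 (sum 23, leaving 3 seats).
Remainders in descending order: Farrow 0.8550, Eskel 0.5727, Brisco 0.5421, Arden 0.4129, Carrow 0.3680, Galen 0.2493.
The surplus seats go to Farrow, Eskel, Brisco.

Eskel 5; Arden 4; Farrow 1; Carrow 2; Brisco 8; Galen 6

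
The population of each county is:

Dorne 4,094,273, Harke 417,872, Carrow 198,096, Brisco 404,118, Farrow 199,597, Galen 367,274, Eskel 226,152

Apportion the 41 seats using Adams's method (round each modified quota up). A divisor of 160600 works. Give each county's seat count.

Dorne 26, Harke 3, Carrow 2, Brisco 3, Farrow 2, Galen 3, Eskel 2

With modified divisor 160600: modified quotas Dorne 25.494, Harke 2.602, Carrow 1.233, Brisco 2.516, Farrow 1.243, Galen 2.287, Eskel 1.408.
Rounding up: Dorne 26, Harke 3, Carrow 2, Brisco 3, Farrow 2, Galen 3, Eskel 2 (total 41).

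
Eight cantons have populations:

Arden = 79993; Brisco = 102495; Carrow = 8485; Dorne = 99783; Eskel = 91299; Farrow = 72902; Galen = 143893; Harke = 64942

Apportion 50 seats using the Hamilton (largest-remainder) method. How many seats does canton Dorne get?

Total 663792; standard divisor 663792/50 ≈ 13275.84.
Standard quotas: Arden 6.0255, Brisco 7.7204, Carrow 0.6391, Dorne 7.5161, Eskel 6.8771, Farrow 5.4913, Galen 10.8387, Harke 4.8917.
Lower quotas: Arden 6, Brisco 7, Carrow 0, Dorne 7, Eskel 6, Farrow 5, Galen 10, Harke 4 (sum 45, leaving 5 seats).
Remainders in descending order: Harke 0.8917, Eskel 0.8771, Galen 0.8387, Brisco 0.7204, Carrow 0.6391, Dorne 0.5161, Farrow 0.4913, Arden 0.0255.
Largest remainders: Harke, Eskel, Galen, Brisco, Carrow receive the extra seats.
Dorne receives 7.

7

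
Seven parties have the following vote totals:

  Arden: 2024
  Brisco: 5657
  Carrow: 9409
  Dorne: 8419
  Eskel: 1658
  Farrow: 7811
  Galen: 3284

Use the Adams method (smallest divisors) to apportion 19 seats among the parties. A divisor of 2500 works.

Arden=1, Brisco=3, Carrow=4, Dorne=4, Eskel=1, Farrow=4, Galen=2

With modified divisor 2500: modified quotas Arden 0.810, Brisco 2.263, Carrow 3.764, Dorne 3.368, Eskel 0.663, Farrow 3.124, Galen 1.314.
Rounding up: Arden 1, Brisco 3, Carrow 4, Dorne 4, Eskel 1, Farrow 4, Galen 2 (total 19).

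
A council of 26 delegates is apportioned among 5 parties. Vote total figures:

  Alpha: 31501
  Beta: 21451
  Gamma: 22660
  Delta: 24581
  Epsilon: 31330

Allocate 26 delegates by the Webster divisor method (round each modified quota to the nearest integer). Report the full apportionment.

Standard divisor 131523/26 ≈ 5058.577; standard quotas: Alpha 6.227, Beta 4.241, Gamma 4.480, Delta 4.859, Epsilon 6.193.
Rounding to the nearest integer gives 6, 4, 4, 5, 6 = 25 seats, so the divisor must be adjusted.
With modified divisor 4900: modified quotas Alpha 6.429, Beta 4.378, Gamma 4.624, Delta 5.017, Epsilon 6.394.
Rounding to the nearest integer: Alpha 6, Beta 4, Gamma 5, Delta 5, Epsilon 6 (total 26).

Alpha 6, Beta 4, Gamma 5, Delta 5, Epsilon 6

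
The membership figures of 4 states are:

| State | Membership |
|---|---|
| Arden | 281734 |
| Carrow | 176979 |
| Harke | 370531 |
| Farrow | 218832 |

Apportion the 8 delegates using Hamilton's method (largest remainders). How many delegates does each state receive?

Total 1048076; standard divisor 1048076/8 ≈ 131009.5.
Standard quotas: Arden 2.1505, Carrow 1.3509, Harke 2.8283, Farrow 1.6704.
Lower quotas: Arden 2, Carrow 1, Harke 2, Farrow 1 (sum 6, leaving 2 seats).
Remainders in descending order: Harke 0.8283, Farrow 0.6704, Carrow 0.3509, Arden 0.1505.
The surplus seats go to Harke, Farrow.

Arden=2, Carrow=1, Harke=3, Farrow=2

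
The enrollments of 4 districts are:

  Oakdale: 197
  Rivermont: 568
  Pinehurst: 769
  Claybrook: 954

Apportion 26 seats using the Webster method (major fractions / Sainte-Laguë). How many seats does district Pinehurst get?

Standard divisor 2488/26 ≈ 95.692; standard quotas: Oakdale 2.059, Rivermont 5.936, Pinehurst 8.036, Claybrook 9.969.
Rounding to the nearest integer gives Oakdale 2, Rivermont 6, Pinehurst 8, Claybrook 10 — total 26, matching the house size, so no adjustment is needed.
Pinehurst receives 8.

8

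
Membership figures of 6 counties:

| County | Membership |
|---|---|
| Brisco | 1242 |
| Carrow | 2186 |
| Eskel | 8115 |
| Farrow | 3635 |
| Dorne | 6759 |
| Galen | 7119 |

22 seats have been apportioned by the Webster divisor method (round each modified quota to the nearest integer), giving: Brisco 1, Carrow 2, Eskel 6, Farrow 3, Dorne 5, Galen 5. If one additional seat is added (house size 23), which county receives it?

Priority for the next seat is population ÷ (current seats + 0.5).
Priorities: Brisco 828.000, Carrow 874.400, Eskel 1248.462, Farrow 1038.571, Dorne 1228.909, Galen 1294.364.
Highest priority: Galen.

Galen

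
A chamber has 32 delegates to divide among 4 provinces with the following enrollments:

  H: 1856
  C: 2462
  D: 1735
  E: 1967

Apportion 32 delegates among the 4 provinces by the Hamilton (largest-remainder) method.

Total 8020; standard divisor 8020/32 ≈ 250.625.
Standard quotas: H 7.405, C 9.823, D 6.923, E 7.848.
Lower quotas: H 7, C 9, D 6, E 7 (sum 29, leaving 3 seats).
Remainders in descending order: D 0.923, E 0.848, C 0.823, H 0.405.
Largest remainders: D, E, C receive the extra seats.

H: 7, C: 10, D: 7, E: 8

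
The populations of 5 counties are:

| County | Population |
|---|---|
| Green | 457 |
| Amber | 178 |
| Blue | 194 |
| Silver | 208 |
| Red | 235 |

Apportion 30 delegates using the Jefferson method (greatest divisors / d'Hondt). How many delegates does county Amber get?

4

Standard divisor 1272/30 ≈ 42.4; standard quotas: Green 10.778, Amber 4.198, Blue 4.575, Silver 4.906, Red 5.542.
Rounding down gives 10, 4, 4, 4, 5 = 27 seats, so the divisor must be adjusted.
With modified divisor 39: modified quotas Green 11.718, Amber 4.564, Blue 4.974, Silver 5.333, Red 6.026.
Rounding down: Green 11, Amber 4, Blue 4, Silver 5, Red 6 (total 30).
Amber receives 4.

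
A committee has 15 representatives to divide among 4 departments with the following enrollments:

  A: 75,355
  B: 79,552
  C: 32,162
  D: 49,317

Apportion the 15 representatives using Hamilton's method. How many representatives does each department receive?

Standard divisor: 236386 ÷ 15 ≈ 15759.067.
Standard quotas: A 4.7817, B 5.0480, C 2.0409, D 3.1294.
Lower quotas: A 4, B 5, C 2, D 3 (sum 14, leaving 1 seat).
Remainders in descending order: A 0.7817, D 0.1294, B 0.0480, C 0.0409.
The surplus seat goes to A.

A: 5, B: 5, C: 2, D: 3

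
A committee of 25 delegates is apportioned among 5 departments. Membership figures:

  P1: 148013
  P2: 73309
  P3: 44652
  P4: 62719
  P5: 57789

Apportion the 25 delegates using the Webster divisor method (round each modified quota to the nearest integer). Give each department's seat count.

Standard divisor 386482/25 ≈ 15459.28; standard quotas: P1 9.574, P2 4.742, P3 2.888, P4 4.057, P5 3.738.
Rounding to the nearest integer gives 10, 5, 3, 4, 4 = 26 seats, so the divisor must be adjusted.
With modified divisor 15900: modified quotas P1 9.309, P2 4.611, P3 2.808, P4 3.945, P5 3.635.
Rounding to the nearest integer: P1 9, P2 5, P3 3, P4 4, P5 4 (total 25).

P1: 9; P2: 5; P3: 3; P4: 4; P5: 4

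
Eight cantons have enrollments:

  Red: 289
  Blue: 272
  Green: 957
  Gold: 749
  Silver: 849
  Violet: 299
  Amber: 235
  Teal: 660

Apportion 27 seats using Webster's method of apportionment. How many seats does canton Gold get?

Standard divisor 4310/27 ≈ 159.63; standard quotas: Red 1.810, Blue 1.704, Green 5.995, Gold 4.692, Silver 5.319, Violet 1.873, Amber 1.472, Teal 4.135.
Rounding to the nearest integer gives Red 2, Blue 2, Green 6, Gold 5, Silver 5, Violet 2, Amber 1, Teal 4 — total 27, matching the house size, so no adjustment is needed.
Gold receives 5.

5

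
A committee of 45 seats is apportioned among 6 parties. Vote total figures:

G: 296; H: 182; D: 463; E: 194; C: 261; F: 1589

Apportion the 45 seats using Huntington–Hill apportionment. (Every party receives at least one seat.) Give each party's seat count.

G: 4, H: 3, D: 7, E: 3, C: 4, F: 24

With divisor 67: modified quotas G 4.418, H 2.716, D 6.910, E 2.896, C 3.896, F 23.716.
Geometric-mean thresholds: G √(4·5)=4.472, H √(2·3)=2.449, D √(6·7)=6.481, E √(2·3)=2.449, C √(3·4)=3.464, F √(23·24)=23.495.
Each quota rounded against its threshold gives G 4, H 3, D 7, E 3, C 4, F 24 (total 45).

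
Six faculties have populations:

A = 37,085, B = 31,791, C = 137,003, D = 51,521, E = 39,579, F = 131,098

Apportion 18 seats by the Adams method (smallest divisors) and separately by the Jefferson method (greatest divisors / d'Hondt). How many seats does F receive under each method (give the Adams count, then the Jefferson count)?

5 and 6

Adams: A 2, B 2, C 5, D 2, E 2, F 5.
Jefferson: A 1, B 1, C 6, D 2, E 2, F 6.
F gets 5 under Adams and 6 under Jefferson.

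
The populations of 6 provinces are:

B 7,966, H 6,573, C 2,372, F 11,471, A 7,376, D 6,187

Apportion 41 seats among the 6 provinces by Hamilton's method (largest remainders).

B 8, H 7, C 2, F 11, A 7, D 6

Total 41945; standard divisor 41945/41 ≈ 1023.049.
Standard quotas: B 7.7865, H 6.4249, C 2.3186, F 11.2126, A 7.2098, D 6.0476.
Lower quotas: B 7, H 6, C 2, F 11, A 7, D 6 (sum 39, leaving 2 seats).
Remainders in descending order: B 0.7865, H 0.4249, C 0.3186, F 0.2126, A 0.2098, D 0.0476.
Largest remainders: B, H receive the extra seats.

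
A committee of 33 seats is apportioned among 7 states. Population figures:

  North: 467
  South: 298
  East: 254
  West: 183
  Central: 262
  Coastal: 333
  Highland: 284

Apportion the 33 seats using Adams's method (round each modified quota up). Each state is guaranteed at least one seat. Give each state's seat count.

North=7; South=5; East=4; West=3; Central=4; Coastal=5; Highland=5

Standard divisor 2081/33 ≈ 63.061; standard quotas: North 7.406, South 4.726, East 4.028, West 2.902, Central 4.155, Coastal 5.281, Highland 4.504.
Rounding up gives 8, 5, 5, 3, 5, 6, 5 = 37 seats, so the divisor must be adjusted.
With modified divisor 70: modified quotas North 6.671, South 4.257, East 3.629, West 2.614, Central 3.743, Coastal 4.757, Highland 4.057.
Rounding up: North 7, South 5, East 4, West 3, Central 4, Coastal 5, Highland 5 (total 33).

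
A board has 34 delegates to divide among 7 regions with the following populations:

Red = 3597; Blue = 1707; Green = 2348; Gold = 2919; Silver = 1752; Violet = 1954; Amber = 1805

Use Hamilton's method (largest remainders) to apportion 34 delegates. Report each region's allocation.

Red 7; Blue 4; Green 5; Gold 6; Silver 4; Violet 4; Amber 4

The standard divisor is 16082/34 = 473.
Standard quotas: Red 7.605, Blue 3.609, Green 4.964, Gold 6.171, Silver 3.704, Violet 4.131, Amber 3.816.
Lower quotas: Red 7, Blue 3, Green 4, Gold 6, Silver 3, Violet 4, Amber 3 (sum 30, leaving 4 seats).
Remainders in descending order: Green 0.964, Amber 0.816, Silver 0.704, Blue 0.609, Red 0.605, Gold 0.171, Violet 0.131.
The surplus seats go to Green, Amber, Silver, Blue.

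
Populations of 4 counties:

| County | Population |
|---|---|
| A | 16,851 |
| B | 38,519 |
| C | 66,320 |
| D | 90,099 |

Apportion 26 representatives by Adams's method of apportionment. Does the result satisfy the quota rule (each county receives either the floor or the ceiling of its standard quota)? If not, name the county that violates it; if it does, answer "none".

Standard quotas: A 2.069, B 4.729, C 8.142, D 11.061.
Adams allocation: A 2, B 5, C 8, D 11.
Every allocation lies between the lower and upper quota.

none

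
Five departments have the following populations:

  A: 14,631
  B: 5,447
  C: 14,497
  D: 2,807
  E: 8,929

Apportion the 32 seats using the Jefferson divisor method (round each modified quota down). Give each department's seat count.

A: 10, B: 4, C: 10, D: 2, E: 6

Standard divisor 46311/32 ≈ 1447.219; standard quotas: A 10.110, B 3.764, C 10.017, D 1.940, E 6.170.
Rounding down gives 10, 3, 10, 1, 6 = 30 seats, so the divisor must be adjusted.
With modified divisor 1350: modified quotas A 10.838, B 4.035, C 10.739, D 2.079, E 6.614.
Rounding down: A 10, B 4, C 10, D 2, E 6 (total 32).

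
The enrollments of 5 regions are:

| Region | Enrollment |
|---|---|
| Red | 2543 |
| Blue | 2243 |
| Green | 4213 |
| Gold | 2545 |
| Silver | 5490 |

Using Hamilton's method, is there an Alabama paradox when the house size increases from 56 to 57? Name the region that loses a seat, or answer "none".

At 56 seats: Red 8, Blue 8, Green 14, Gold 8, Silver 18.
At 57 seats: Red 9, Blue 7, Green 14, Gold 9, Silver 18.
Blue drops from 8 to 7.

Blue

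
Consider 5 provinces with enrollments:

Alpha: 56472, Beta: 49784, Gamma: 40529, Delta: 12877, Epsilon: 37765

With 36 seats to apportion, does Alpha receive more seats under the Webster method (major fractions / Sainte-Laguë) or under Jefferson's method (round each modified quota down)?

Webster: Alpha 10, Beta 9, Gamma 8, Delta 2, Epsilon 7.
Jefferson: Alpha 11, Beta 9, Gamma 7, Delta 2, Epsilon 7.
Alpha gets 10 under Webster and 11 under Jefferson.

Jefferson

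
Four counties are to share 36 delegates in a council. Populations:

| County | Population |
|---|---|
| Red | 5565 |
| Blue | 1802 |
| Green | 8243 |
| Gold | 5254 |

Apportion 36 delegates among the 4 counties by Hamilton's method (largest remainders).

Red 10; Blue 3; Green 14; Gold 9

Standard divisor: 20864 ÷ 36 ≈ 579.556.
Standard quotas: Red 9.6022, Blue 3.1093, Green 14.2230, Gold 9.0656.
Lower quotas: Red 9, Blue 3, Green 14, Gold 9 (sum 35, leaving 1 seat).
Remainders in descending order: Red 0.6022, Green 0.2230, Blue 0.1093, Gold 0.0656.
The surplus seat goes to Red.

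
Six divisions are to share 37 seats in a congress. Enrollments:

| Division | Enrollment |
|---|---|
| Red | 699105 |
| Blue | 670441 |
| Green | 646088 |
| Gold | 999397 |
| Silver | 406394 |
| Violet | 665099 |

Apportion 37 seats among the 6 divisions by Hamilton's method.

Red: 6, Blue: 6, Green: 6, Gold: 9, Silver: 4, Violet: 6

Standard divisor: 4086524 ÷ 37 ≈ 110446.595.
Standard quotas: Red 6.3298, Blue 6.0703, Green 5.8498, Gold 9.0487, Silver 3.6796, Violet 6.0219.
Lower quotas: Red 6, Blue 6, Green 5, Gold 9, Silver 3, Violet 6 (sum 35, leaving 2 seats).
Remainders in descending order: Green 0.8498, Silver 0.6796, Red 0.3298, Blue 0.0703, Gold 0.0487, Violet 0.0219.
Largest remainders: Green, Silver receive the extra seats.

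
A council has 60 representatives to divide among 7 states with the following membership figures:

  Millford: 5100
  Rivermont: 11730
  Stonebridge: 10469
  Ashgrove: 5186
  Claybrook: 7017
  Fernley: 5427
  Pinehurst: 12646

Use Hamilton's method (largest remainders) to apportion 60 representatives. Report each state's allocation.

Millford: 5, Rivermont: 12, Stonebridge: 11, Ashgrove: 6, Claybrook: 7, Fernley: 6, Pinehurst: 13

Standard divisor: 57575 ÷ 60 ≈ 959.583.
Standard quotas: Millford 5.3148, Rivermont 12.2241, Stonebridge 10.9099, Ashgrove 5.4044, Claybrook 7.3125, Fernley 5.6556, Pinehurst 13.1786.
Lower quotas: Millford 5, Rivermont 12, Stonebridge 10, Ashgrove 5, Claybrook 7, Fernley 5, Pinehurst 13 (sum 57, leaving 3 seats).
Remainders in descending order: Stonebridge 0.9099, Fernley 0.6556, Ashgrove 0.4044, Millford 0.3148, Claybrook 0.3125, Rivermont 0.2241, Pinehurst 0.1786.
The surplus seats go to Stonebridge, Fernley, Ashgrove.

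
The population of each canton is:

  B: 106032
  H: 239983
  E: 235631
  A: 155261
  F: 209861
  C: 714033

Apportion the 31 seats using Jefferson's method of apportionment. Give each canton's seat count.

B 2; H 4; E 4; A 3; F 4; C 14

Standard divisor 1660801/31 ≈ 53574.226; standard quotas: B 1.979, H 4.479, E 4.398, A 2.898, F 3.917, C 13.328.
Rounding down gives 1, 4, 4, 2, 3, 13 = 27 seats, so the divisor must be adjusted.
With modified divisor 49500: modified quotas B 2.142, H 4.848, E 4.760, A 3.137, F 4.240, C 14.425.
Rounding down: B 2, H 4, E 4, A 3, F 4, C 14 (total 31).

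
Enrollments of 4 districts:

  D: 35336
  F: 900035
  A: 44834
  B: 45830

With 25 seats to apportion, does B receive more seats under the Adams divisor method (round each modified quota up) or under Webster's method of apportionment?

Adams

Adams: D 1, F 21, A 1, B 2.
Webster: D 1, F 22, A 1, B 1.
B gets 2 under Adams and 1 under Webster.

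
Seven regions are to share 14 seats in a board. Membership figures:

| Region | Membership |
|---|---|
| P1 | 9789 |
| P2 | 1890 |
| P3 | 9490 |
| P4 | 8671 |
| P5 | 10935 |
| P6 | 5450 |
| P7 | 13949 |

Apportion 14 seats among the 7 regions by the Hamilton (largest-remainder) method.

Total 60174; standard divisor 60174/14 ≈ 4298.143.
Standard quotas: P1 2.2775, P2 0.4397, P3 2.2079, P4 2.0174, P5 2.5441, P6 1.2680, P7 3.2454.
Lower quotas: P1 2, P2 0, P3 2, P4 2, P5 2, P6 1, P7 3 (sum 12, leaving 2 seats).
Remainders in descending order: P5 0.5441, P2 0.4397, P1 0.2775, P6 0.2680, P7 0.2454, P3 0.2079, P4 0.0174.
The surplus seats go to P5, P2.

P1 2; P2 1; P3 2; P4 2; P5 3; P6 1; P7 3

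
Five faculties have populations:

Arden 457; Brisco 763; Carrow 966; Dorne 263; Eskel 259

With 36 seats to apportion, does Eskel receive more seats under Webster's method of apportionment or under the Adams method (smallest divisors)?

Adams

Webster: Arden 6, Brisco 10, Carrow 13, Dorne 4, Eskel 3.
Adams: Arden 6, Brisco 10, Carrow 12, Dorne 4, Eskel 4.
Eskel gets 3 under Webster and 4 under Adams.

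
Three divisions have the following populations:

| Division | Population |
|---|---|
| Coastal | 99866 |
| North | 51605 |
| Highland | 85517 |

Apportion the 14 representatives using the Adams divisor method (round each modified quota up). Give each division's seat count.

Coastal=6; North=3; Highland=5

Standard divisor 236988/14 ≈ 16927.714; standard quotas: Coastal 5.900, North 3.049, Highland 5.052.
Rounding up gives 6, 4, 6 = 16 seats, so the divisor must be adjusted.
With modified divisor 18600: modified quotas Coastal 5.369, North 2.774, Highland 4.598.
Rounding up: Coastal 6, North 3, Highland 5 (total 14).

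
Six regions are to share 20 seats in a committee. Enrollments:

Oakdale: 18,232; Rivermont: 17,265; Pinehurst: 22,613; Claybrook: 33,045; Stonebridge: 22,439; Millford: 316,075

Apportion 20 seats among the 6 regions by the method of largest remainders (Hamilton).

The standard divisor is 429669/20 ≈ 21483.45.
Standard quotas: Oakdale 0.8487, Rivermont 0.8036, Pinehurst 1.0526, Claybrook 1.5382, Stonebridge 1.0445, Millford 14.7125.
Lower quotas: Oakdale 0, Rivermont 0, Pinehurst 1, Claybrook 1, Stonebridge 1, Millford 14 (sum 17, leaving 3 seats).
Remainders in descending order: Oakdale 0.8487, Rivermont 0.8036, Millford 0.7125, Claybrook 0.5382, Pinehurst 0.0526, Stonebridge 0.0445.
The surplus seats go to Oakdale, Rivermont, Millford.

Oakdale: 1; Rivermont: 1; Pinehurst: 1; Claybrook: 1; Stonebridge: 1; Millford: 15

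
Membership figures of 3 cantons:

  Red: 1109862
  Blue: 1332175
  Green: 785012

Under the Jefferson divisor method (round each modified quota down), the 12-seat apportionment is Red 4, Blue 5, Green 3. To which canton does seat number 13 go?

Blue

Priority for the next seat is population ÷ (current seats + 1).
Priorities: Red 221972.400, Blue 222029.167, Green 196253.000.
Highest priority: Blue.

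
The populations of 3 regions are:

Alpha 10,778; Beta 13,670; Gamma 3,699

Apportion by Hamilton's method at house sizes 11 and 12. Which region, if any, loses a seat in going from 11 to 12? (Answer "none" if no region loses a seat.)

At 11 seats: Alpha 4, Beta 5, Gamma 2.
At 12 seats: Alpha 5, Beta 6, Gamma 1.
Gamma drops from 2 to 1.

Gamma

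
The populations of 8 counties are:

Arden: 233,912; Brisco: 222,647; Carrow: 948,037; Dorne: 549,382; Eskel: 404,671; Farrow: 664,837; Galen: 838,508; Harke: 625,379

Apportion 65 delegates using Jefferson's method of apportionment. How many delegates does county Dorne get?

Standard divisor 4487373/65 ≈ 69036.508; standard quotas: Arden 3.388, Brisco 3.225, Carrow 13.732, Dorne 7.958, Eskel 5.862, Farrow 9.630, Galen 12.146, Harke 9.059.
Rounding down gives 3, 3, 13, 7, 5, 9, 12, 9 = 61 seats, so the divisor must be adjusted.
With modified divisor 65500: modified quotas Arden 3.571, Brisco 3.399, Carrow 14.474, Dorne 8.388, Eskel 6.178, Farrow 10.150, Galen 12.802, Harke 9.548.
Rounding down: Arden 3, Brisco 3, Carrow 14, Dorne 8, Eskel 6, Farrow 10, Galen 12, Harke 9 (total 65).
Dorne receives 8.

8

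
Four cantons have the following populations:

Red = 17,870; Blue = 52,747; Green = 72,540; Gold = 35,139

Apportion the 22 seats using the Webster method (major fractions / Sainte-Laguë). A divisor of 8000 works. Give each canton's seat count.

Red 2; Blue 7; Green 9; Gold 4

With modified divisor 8000: modified quotas Red 2.234, Blue 6.593, Green 9.068, Gold 4.392.
Rounding to the nearest integer: Red 2, Blue 7, Green 9, Gold 4 (total 22).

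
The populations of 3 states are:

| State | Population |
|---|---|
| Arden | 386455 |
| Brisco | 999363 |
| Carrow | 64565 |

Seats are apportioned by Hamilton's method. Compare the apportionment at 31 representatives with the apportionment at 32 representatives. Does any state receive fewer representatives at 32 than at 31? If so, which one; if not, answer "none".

At 31 seats: Arden 8, Brisco 21, Carrow 2.
At 32 seats: Arden 9, Brisco 22, Carrow 1.
Carrow drops from 2 to 1.

Carrow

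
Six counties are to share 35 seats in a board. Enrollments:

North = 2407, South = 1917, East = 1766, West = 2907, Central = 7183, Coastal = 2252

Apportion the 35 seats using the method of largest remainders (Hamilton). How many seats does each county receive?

North 5, South 4, East 3, West 5, Central 14, Coastal 4

Total 18432; standard divisor 18432/35 ≈ 526.629.
Standard quotas: North 4.5706, South 3.6401, East 3.3534, West 5.5200, Central 13.6396, Coastal 4.2763.
Lower quotas: North 4, South 3, East 3, West 5, Central 13, Coastal 4 (sum 32, leaving 3 seats).
Remainders in descending order: South 0.6401, Central 0.6396, North 0.5706, West 0.5200, East 0.3534, Coastal 0.2763.
The surplus seats go to South, Central, North.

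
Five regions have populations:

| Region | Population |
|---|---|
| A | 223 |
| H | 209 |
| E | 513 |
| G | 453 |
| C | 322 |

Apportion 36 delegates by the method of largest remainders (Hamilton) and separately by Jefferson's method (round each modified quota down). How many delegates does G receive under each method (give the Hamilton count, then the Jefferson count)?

Hamilton: A 5, H 4, E 11, G 9, C 7.
Jefferson: A 4, H 4, E 11, G 10, C 7.
G gets 9 under Hamilton and 10 under Jefferson.

9 and 10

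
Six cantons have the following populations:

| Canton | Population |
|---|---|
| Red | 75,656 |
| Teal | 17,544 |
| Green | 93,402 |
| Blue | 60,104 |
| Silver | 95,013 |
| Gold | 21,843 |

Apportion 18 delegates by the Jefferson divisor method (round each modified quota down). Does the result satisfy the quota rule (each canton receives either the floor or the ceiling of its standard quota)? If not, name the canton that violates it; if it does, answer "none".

none

Standard quotas: Red 3.746, Teal 0.869, Green 4.624, Blue 2.976, Silver 4.704, Gold 1.081.
Jefferson allocation: Red 4, Teal 0, Green 5, Blue 3, Silver 5, Gold 1.
Every allocation lies between the lower and upper quota.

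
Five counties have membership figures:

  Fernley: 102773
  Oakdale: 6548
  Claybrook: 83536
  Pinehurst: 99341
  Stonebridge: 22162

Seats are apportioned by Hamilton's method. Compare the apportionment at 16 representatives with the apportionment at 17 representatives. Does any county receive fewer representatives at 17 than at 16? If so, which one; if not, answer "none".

Oakdale

At 16 seats: Fernley 5, Oakdale 1, Claybrook 4, Pinehurst 5, Stonebridge 1.
At 17 seats: Fernley 6, Oakdale 0, Claybrook 5, Pinehurst 5, Stonebridge 1.
Oakdale drops from 1 to 0.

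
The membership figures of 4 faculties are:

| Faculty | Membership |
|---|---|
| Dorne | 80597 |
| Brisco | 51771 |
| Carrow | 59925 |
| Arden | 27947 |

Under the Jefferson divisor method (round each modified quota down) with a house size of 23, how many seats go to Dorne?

9

Standard divisor 220240/23 ≈ 9575.652; standard quotas: Dorne 8.417, Brisco 5.407, Carrow 6.258, Arden 2.919.
Rounding down gives 8, 5, 6, 2 = 21 seats, so the divisor must be adjusted.
With modified divisor 8800: modified quotas Dorne 9.159, Brisco 5.883, Carrow 6.810, Arden 3.176.
Rounding down: Dorne 9, Brisco 5, Carrow 6, Arden 3 (total 23).
Dorne receives 9.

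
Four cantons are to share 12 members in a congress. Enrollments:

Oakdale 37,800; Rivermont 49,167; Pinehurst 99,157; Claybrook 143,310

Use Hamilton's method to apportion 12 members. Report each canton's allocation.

Oakdale 1, Rivermont 2, Pinehurst 4, Claybrook 5

Total 329434; standard divisor 329434/12 ≈ 27452.833.
Standard quotas: Oakdale 1.3769, Rivermont 1.7910, Pinehurst 3.6119, Claybrook 5.2202.
Lower quotas: Oakdale 1, Rivermont 1, Pinehurst 3, Claybrook 5 (sum 10, leaving 2 seats).
Remainders in descending order: Rivermont 0.7910, Pinehurst 0.6119, Oakdale 0.3769, Claybrook 0.2202.
The surplus seats go to Rivermont, Pinehurst.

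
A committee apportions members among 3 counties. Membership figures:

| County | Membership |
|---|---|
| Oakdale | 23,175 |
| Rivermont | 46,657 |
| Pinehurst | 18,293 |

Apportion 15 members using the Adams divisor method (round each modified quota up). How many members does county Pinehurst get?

3

Standard divisor 88125/15 ≈ 5875; standard quotas: Oakdale 3.945, Rivermont 7.942, Pinehurst 3.114.
Rounding up gives 4, 8, 4 = 16 seats, so the divisor must be adjusted.
With modified divisor 6400: modified quotas Oakdale 3.621, Rivermont 7.290, Pinehurst 2.858.
Rounding up: Oakdale 4, Rivermont 8, Pinehurst 3 (total 15).
Pinehurst receives 3.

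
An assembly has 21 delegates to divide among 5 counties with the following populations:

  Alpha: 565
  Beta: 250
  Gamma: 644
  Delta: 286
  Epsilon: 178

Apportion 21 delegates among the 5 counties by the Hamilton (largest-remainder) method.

The standard divisor is 1923/21 ≈ 91.571.
Standard quotas: Alpha 6.170, Beta 2.730, Gamma 7.033, Delta 3.123, Epsilon 1.944.
Lower quotas: Alpha 6, Beta 2, Gamma 7, Delta 3, Epsilon 1 (sum 19, leaving 2 seats).
Remainders in descending order: Epsilon 0.944, Beta 0.730, Alpha 0.170, Delta 0.123, Gamma 0.033.
Largest remainders: Epsilon, Beta receive the extra seats.

Alpha=6; Beta=3; Gamma=7; Delta=3; Epsilon=2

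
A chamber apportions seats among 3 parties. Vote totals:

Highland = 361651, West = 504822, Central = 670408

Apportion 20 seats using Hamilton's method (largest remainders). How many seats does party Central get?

Standard divisor: 1536881 ÷ 20 ≈ 76844.05.
Standard quotas: Highland 4.7063, West 6.5694, Central 8.7243.
Lower quotas: Highland 4, West 6, Central 8 (sum 18, leaving 2 seats).
Remainders in descending order: Central 0.7243, Highland 0.7063, West 0.5694.
Largest remainders: Central, Highland receive the extra seats.
Central receives 9.

9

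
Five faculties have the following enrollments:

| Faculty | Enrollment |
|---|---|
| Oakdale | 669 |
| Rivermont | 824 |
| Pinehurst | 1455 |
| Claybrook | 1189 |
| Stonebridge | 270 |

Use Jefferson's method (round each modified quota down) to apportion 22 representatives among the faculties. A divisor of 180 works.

With modified divisor 180: modified quotas Oakdale 3.717, Rivermont 4.578, Pinehurst 8.083, Claybrook 6.606, Stonebridge 1.500.
Rounding down: Oakdale 3, Rivermont 4, Pinehurst 8, Claybrook 6, Stonebridge 1 (total 22).

Oakdale: 3, Rivermont: 4, Pinehurst: 8, Claybrook: 6, Stonebridge: 1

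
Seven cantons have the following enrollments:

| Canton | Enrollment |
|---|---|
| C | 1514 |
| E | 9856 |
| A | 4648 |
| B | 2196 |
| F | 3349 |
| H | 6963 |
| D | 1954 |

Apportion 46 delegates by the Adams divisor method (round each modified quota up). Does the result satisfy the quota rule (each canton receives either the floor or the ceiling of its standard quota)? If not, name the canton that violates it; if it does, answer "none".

Standard quotas: C 2.285, E 14.875, A 7.015, B 3.314, F 5.054, H 10.508, D 2.949.
Adams allocation: C 3, E 14, A 7, B 4, F 5, H 10, D 3.
Every allocation lies between the lower and upper quota.

none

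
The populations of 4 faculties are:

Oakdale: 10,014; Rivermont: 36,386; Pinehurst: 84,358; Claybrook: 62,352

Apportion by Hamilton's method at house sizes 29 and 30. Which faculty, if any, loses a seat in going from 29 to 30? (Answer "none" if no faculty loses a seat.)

At 29 seats: Oakdale 2, Rivermont 5, Pinehurst 13, Claybrook 9.
At 30 seats: Oakdale 1, Rivermont 6, Pinehurst 13, Claybrook 10.
Oakdale drops from 2 to 1.

Oakdale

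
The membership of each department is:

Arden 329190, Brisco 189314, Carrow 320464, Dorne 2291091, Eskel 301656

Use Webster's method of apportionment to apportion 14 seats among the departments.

Arden=1; Brisco=1; Carrow=1; Dorne=10; Eskel=1

Standard divisor 3431715/14 ≈ 245122.5; standard quotas: Arden 1.343, Brisco 0.772, Carrow 1.307, Dorne 9.347, Eskel 1.231.
Rounding to the nearest integer gives 1, 1, 1, 9, 1 = 13 seats, so the divisor must be adjusted.
With modified divisor 230300: modified quotas Arden 1.429, Brisco 0.822, Carrow 1.392, Dorne 9.948, Eskel 1.310.
Rounding to the nearest integer: Arden 1, Brisco 1, Carrow 1, Dorne 10, Eskel 1 (total 14).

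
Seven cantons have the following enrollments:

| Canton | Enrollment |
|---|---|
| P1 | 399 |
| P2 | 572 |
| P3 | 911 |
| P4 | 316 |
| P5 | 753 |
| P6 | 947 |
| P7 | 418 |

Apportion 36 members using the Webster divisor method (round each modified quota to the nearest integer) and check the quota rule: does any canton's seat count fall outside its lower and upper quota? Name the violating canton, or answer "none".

Standard quotas: P1 3.328, P2 4.771, P3 7.599, P4 2.636, P5 6.281, P6 7.899, P7 3.487.
Webster allocation: P1 3, P2 5, P3 8, P4 3, P5 6, P6 8, P7 3.
Every allocation lies between the lower and upper quota.

none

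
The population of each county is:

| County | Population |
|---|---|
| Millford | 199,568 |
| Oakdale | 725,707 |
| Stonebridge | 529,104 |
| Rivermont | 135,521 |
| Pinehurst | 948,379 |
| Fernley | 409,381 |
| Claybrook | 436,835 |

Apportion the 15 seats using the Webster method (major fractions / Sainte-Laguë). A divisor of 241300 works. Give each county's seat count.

With modified divisor 241300: modified quotas Millford 0.827, Oakdale 3.007, Stonebridge 2.193, Rivermont 0.562, Pinehurst 3.930, Fernley 1.697, Claybrook 1.810.
Rounding to the nearest integer: Millford 1, Oakdale 3, Stonebridge 2, Rivermont 1, Pinehurst 4, Fernley 2, Claybrook 2 (total 15).

Millford: 1; Oakdale: 3; Stonebridge: 2; Rivermont: 1; Pinehurst: 4; Fernley: 2; Claybrook: 2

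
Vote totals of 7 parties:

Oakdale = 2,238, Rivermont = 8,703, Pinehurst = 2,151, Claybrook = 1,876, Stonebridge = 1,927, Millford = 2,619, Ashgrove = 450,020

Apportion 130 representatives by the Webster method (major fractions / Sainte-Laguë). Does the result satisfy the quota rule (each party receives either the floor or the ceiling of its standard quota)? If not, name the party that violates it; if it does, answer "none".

Standard quotas: Oakdale 0.620, Rivermont 2.410, Pinehurst 0.596, Claybrook 0.519, Stonebridge 0.534, Millford 0.725, Ashgrove 124.597.
Webster allocation: Oakdale 1, Rivermont 2, Pinehurst 1, Claybrook 1, Stonebridge 1, Millford 1, Ashgrove 123.
Ashgrove has quota 124.597 (lower 124, upper 125) but receives 123 — outside the quota interval.

Ashgrove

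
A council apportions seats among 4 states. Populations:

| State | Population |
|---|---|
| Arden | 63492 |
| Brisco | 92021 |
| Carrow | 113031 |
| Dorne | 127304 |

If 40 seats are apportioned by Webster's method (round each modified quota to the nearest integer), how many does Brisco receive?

9

Standard divisor 395848/40 ≈ 9896.2; standard quotas: Arden 6.416, Brisco 9.299, Carrow 11.422, Dorne 12.864.
Rounding to the nearest integer gives 6, 9, 11, 13 = 39 seats, so the divisor must be adjusted.
With modified divisor 9800: modified quotas Arden 6.479, Brisco 9.390, Carrow 11.534, Dorne 12.990.
Rounding to the nearest integer: Arden 6, Brisco 9, Carrow 12, Dorne 13 (total 40).
Brisco receives 9.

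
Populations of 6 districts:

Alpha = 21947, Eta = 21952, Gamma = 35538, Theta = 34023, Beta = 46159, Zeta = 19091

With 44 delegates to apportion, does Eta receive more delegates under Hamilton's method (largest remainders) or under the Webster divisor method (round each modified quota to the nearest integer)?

Hamilton

Hamilton: Alpha 5, Eta 6, Gamma 9, Theta 8, Beta 11, Zeta 5.
Webster: Alpha 5, Eta 5, Gamma 9, Theta 8, Beta 12, Zeta 5.
Eta gets 6 under Hamilton and 5 under Webster.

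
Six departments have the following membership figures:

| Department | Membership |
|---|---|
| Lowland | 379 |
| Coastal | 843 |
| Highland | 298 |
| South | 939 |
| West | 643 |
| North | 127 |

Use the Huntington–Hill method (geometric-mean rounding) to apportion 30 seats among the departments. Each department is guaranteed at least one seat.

Lowland=3, Coastal=8, Highland=3, South=9, West=6, North=1

With divisor 110: modified quotas Lowland 3.445, Coastal 7.664, Highland 2.709, South 8.536, West 5.845, North 1.155.
Geometric-mean thresholds: Lowland √(3·4)=3.464, Coastal √(7·8)=7.483, Highland √(2·3)=2.449, South √(8·9)=8.485, West √(5·6)=5.477, North √(1·2)=1.414.
Each quota rounded against its threshold gives Lowland 3, Coastal 8, Highland 3, South 9, West 6, North 1 (total 30).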